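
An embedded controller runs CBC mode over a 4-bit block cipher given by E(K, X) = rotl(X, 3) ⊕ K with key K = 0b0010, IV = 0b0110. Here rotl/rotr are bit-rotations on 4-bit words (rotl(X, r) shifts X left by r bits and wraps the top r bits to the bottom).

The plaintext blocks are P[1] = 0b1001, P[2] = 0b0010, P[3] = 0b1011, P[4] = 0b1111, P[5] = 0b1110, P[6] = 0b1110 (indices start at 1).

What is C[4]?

CBC encryption: C_i = E(K, P_i ⊕ C_{i−1}), with C_{0} = IV.
C[1]: P[1] ⊕ 0b0110 = 0b1111; E(K, 0b1111) = 0b1101.
C[2]: P[2] ⊕ 0b1101 = 0b1111; E(K, 0b1111) = 0b1101.
C[3]: P[3] ⊕ 0b1101 = 0b0110; E(K, 0b0110) = 0b0001.
C[4]: P[4] ⊕ 0b0001 = 0b1110; E(K, 0b1110) = 0b0101.

C[4] = 0b0101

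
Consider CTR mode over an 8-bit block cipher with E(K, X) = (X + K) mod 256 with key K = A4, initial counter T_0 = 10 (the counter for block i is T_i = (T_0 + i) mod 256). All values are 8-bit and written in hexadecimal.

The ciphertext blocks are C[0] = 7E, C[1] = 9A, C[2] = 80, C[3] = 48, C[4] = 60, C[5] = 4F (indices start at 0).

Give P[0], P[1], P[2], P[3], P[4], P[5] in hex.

P[0] = CA, P[1] = 2F, P[2] = 36, P[3] = FF, P[4] = D8, P[5] = F6

CTR decryption: S_i = E(K, T_i) where T_i is the counter for block i; P_i = C_i ⊕ S_i.
P[0]: T = 10, S = E(K, T) = B4; 7E ⊕ B4 = CA.
P[1]: T = 11, S = E(K, T) = B5; 9A ⊕ B5 = 2F.
P[2]: T = 12, S = E(K, T) = B6; 80 ⊕ B6 = 36.
P[3]: T = 13, S = E(K, T) = B7; 48 ⊕ B7 = FF.
P[4]: T = 14, S = E(K, T) = B8; 60 ⊕ B8 = D8.
P[5]: T = 15, S = E(K, T) = B9; 4F ⊕ B9 = F6.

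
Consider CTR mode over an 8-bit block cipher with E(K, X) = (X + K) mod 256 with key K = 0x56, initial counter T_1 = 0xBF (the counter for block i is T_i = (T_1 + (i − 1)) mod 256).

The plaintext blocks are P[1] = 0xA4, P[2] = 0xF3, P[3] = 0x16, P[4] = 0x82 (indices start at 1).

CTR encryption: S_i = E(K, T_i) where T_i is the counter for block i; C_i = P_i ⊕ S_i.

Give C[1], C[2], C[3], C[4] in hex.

C[1]: T = 0xBF, S = E(K, T) = 0x15; 0xA4 ⊕ 0x15 = 0xB1.
C[2]: T = 0xC0, S = E(K, T) = 0x16; 0xF3 ⊕ 0x16 = 0xE5.
C[3]: T = 0xC1, S = E(K, T) = 0x17; 0x16 ⊕ 0x17 = 0x01.
C[4]: T = 0xC2, S = E(K, T) = 0x18; 0x82 ⊕ 0x18 = 0x9A.

C[1] = 0xB1, C[2] = 0xE5, C[3] = 0x01, C[4] = 0x9A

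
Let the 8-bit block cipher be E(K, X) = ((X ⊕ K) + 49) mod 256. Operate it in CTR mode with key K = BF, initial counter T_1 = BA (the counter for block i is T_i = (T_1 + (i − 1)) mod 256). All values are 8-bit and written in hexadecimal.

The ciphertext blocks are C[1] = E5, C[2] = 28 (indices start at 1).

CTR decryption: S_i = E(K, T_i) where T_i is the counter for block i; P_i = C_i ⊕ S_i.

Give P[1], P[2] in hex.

P[1]: T = BA, S = E(K, T) = 4E; E5 ⊕ 4E = AB.
P[2]: T = BB, S = E(K, T) = 4D; 28 ⊕ 4D = 65.

P[1] = AB, P[2] = 65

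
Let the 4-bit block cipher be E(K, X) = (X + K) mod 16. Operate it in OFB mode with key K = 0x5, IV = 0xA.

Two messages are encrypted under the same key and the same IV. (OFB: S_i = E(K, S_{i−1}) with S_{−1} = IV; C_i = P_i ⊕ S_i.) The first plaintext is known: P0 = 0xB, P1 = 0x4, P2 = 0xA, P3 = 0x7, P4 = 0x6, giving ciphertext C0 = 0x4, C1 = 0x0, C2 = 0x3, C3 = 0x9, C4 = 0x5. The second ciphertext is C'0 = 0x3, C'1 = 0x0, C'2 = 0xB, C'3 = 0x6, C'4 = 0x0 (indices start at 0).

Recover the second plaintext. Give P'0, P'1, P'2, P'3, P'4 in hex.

In OFB with a reused IV, both messages share the same keystream S_i, so C_i ⊕ C'_i = P_i ⊕ P'_i and thus P'_i = P_i ⊕ C_i ⊕ C'_i.
P'0: 0xB ⊕ 0x4 ⊕ 0x3 = 0xC.
P'1: 0x4 ⊕ 0x0 ⊕ 0x0 = 0x4.
P'2: 0xA ⊕ 0x3 ⊕ 0xB = 0x2.
P'3: 0x7 ⊕ 0x9 ⊕ 0x6 = 0x8.
P'4: 0x6 ⊕ 0x5 ⊕ 0x0 = 0x3.

P'0 = 0xC, P'1 = 0x4, P'2 = 0x2, P'3 = 0x8, P'4 = 0x3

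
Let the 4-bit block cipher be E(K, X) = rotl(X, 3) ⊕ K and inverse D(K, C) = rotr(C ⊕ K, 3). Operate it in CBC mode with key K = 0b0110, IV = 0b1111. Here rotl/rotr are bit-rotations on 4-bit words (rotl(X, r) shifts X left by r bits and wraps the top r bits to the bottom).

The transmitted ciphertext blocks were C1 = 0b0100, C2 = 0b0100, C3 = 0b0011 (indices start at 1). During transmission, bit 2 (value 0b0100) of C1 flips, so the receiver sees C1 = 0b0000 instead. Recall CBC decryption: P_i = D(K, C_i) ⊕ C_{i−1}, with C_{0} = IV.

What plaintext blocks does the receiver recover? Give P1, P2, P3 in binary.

P1 = 0b0011, P2 = 0b0100, P3 = 0b1110

Only C1 changed, to 0b0000. In CBC, a change in C_i garbles P_i and flips the same bit in P_{i+1}. Decrypting the received ciphertext:
P1: D(K, 0b0000) = 0b1100; 0b1100 ⊕ 0b1111 = 0b0011.
P2: D(K, 0b0100) = 0b0100; 0b0100 ⊕ 0b0000 = 0b0100.
P3: D(K, 0b0011) = 0b1010; 0b1010 ⊕ 0b0100 = 0b1110.
Blocks that differ from the original plaintext: P1, P2.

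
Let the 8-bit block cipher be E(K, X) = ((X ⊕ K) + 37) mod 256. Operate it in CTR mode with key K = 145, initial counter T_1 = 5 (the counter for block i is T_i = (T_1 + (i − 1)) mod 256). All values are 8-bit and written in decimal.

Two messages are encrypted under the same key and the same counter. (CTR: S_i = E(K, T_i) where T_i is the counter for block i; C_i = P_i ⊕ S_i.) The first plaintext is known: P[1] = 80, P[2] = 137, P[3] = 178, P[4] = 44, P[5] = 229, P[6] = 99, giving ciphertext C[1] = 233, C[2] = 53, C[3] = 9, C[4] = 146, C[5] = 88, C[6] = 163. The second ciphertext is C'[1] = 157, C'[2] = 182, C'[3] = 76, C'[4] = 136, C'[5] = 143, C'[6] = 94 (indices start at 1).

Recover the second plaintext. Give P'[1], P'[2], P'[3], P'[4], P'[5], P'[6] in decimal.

In CTR with a reused counter, both messages share the same keystream S_i, so C_i ⊕ C'_i = P_i ⊕ P'_i and thus P'_i = P_i ⊕ C_i ⊕ C'_i.
P'[1]: 80 ⊕ 233 ⊕ 157 = 36.
P'[2]: 137 ⊕ 53 ⊕ 182 = 10.
P'[3]: 178 ⊕ 9 ⊕ 76 = 247.
P'[4]: 44 ⊕ 146 ⊕ 136 = 54.
P'[5]: 229 ⊕ 88 ⊕ 143 = 50.
P'[6]: 99 ⊕ 163 ⊕ 94 = 158.

P'[1] = 36, P'[2] = 10, P'[3] = 247, P'[4] = 54, P'[5] = 50, P'[6] = 158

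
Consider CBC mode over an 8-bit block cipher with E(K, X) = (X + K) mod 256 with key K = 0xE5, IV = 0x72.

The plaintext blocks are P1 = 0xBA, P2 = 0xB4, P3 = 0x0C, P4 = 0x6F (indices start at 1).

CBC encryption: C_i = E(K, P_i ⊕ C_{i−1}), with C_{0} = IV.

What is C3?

C1: P1 ⊕ 0x72 = 0xC8; E(K, 0xC8) = 0xAD.
C2: P2 ⊕ 0xAD = 0x19; E(K, 0x19) = 0xFE.
C3: P3 ⊕ 0xFE = 0xF2; E(K, 0xF2) = 0xD7.

C3 = 0xD7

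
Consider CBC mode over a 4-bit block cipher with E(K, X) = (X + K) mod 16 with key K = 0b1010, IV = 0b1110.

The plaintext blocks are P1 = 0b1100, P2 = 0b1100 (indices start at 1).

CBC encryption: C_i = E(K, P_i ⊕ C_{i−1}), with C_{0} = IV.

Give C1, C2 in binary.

C1: P1 ⊕ 0b1110 = 0b0010; E(K, 0b0010) = 0b1100.
C2: P2 ⊕ 0b1100 = 0b0000; E(K, 0b0000) = 0b1010.

C1 = 0b1100, C2 = 0b1010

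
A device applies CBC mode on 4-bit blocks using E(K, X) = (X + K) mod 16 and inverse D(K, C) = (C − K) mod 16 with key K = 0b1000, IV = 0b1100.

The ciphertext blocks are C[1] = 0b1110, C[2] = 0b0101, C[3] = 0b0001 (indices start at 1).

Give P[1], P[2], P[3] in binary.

P[1] = 0b1010, P[2] = 0b0011, P[3] = 0b1100

CBC decryption: P_i = D(K, C_i) ⊕ C_{i−1}, with C_{0} = IV.
P[1]: D(K, 0b1110) = 0b0110; 0b0110 ⊕ 0b1100 = 0b1010.
P[2]: D(K, 0b0101) = 0b1101; 0b1101 ⊕ 0b1110 = 0b0011.
P[3]: D(K, 0b0001) = 0b1001; 0b1001 ⊕ 0b0101 = 0b1100.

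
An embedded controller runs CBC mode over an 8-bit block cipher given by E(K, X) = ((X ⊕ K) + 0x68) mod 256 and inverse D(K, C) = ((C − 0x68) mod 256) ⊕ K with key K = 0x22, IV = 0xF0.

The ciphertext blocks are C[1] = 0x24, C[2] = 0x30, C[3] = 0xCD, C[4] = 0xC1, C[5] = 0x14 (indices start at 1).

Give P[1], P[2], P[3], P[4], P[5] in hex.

P[1] = 0x6E, P[2] = 0xCE, P[3] = 0x77, P[4] = 0xB6, P[5] = 0x4F

CBC decryption: P_i = D(K, C_i) ⊕ C_{i−1}, with C_{0} = IV.
P[1]: D(K, 0x24) = 0x9E; 0x9E ⊕ 0xF0 = 0x6E.
P[2]: D(K, 0x30) = 0xEA; 0xEA ⊕ 0x24 = 0xCE.
P[3]: D(K, 0xCD) = 0x47; 0x47 ⊕ 0x30 = 0x77.
P[4]: D(K, 0xC1) = 0x7B; 0x7B ⊕ 0xCD = 0xB6.
P[5]: D(K, 0x14) = 0x8E; 0x8E ⊕ 0xC1 = 0x4F.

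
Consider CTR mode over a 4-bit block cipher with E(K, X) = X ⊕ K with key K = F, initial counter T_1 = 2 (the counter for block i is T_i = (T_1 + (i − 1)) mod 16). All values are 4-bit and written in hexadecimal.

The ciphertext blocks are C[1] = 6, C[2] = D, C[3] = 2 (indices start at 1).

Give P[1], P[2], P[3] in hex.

CTR decryption: S_i = E(K, T_i) where T_i is the counter for block i; P_i = C_i ⊕ S_i.
P[1]: T = 2, S = E(K, T) = D; 6 ⊕ D = B.
P[2]: T = 3, S = E(K, T) = C; D ⊕ C = 1.
P[3]: T = 4, S = E(K, T) = B; 2 ⊕ B = 9.

P[1] = B, P[2] = 1, P[3] = 9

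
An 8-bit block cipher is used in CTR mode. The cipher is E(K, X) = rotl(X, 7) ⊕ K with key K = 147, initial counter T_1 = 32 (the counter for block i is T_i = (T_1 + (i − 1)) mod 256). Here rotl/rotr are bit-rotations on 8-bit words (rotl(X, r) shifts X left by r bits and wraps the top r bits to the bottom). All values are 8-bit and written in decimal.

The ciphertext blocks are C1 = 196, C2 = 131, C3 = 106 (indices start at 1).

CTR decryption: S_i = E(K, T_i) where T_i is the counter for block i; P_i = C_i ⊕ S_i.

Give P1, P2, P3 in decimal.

P1: T = 32, S = E(K, T) = 131; 196 ⊕ 131 = 71.
P2: T = 33, S = E(K, T) = 3; 131 ⊕ 3 = 128.
P3: T = 34, S = E(K, T) = 130; 106 ⊕ 130 = 232.

P1 = 71, P2 = 128, P3 = 232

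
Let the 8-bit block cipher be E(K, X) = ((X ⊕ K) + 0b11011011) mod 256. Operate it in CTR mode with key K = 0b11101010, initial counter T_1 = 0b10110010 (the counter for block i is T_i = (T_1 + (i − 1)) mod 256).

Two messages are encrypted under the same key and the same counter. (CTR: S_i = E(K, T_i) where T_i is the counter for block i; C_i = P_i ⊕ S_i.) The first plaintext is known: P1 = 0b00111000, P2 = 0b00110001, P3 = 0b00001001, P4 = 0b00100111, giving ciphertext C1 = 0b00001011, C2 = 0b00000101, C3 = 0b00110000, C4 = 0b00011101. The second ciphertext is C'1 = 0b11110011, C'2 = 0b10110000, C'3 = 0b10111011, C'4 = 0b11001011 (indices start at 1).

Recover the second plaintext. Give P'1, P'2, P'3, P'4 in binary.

In CTR with a reused counter, both messages share the same keystream S_i, so C_i ⊕ C'_i = P_i ⊕ P'_i and thus P'_i = P_i ⊕ C_i ⊕ C'_i.
P'1: 0b00111000 ⊕ 0b00001011 ⊕ 0b11110011 = 0b11000000.
P'2: 0b00110001 ⊕ 0b00000101 ⊕ 0b10110000 = 0b10000100.
P'3: 0b00001001 ⊕ 0b00110000 ⊕ 0b10111011 = 0b10000010.
P'4: 0b00100111 ⊕ 0b00011101 ⊕ 0b11001011 = 0b11110001.

P'1 = 0b11000000, P'2 = 0b10000100, P'3 = 0b10000010, P'4 = 0b11110001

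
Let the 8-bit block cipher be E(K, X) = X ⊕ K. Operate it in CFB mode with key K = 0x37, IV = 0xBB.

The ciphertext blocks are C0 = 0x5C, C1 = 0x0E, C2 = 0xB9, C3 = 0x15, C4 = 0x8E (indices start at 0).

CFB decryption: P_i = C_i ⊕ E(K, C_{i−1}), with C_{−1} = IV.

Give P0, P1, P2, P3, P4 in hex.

P0 = 0xD0, P1 = 0x65, P2 = 0x80, P3 = 0x9B, P4 = 0xAC

P0: E(K, 0xBB) = 0x8C; 0x5C ⊕ 0x8C = 0xD0.
P1: E(K, 0x5C) = 0x6B; 0x0E ⊕ 0x6B = 0x65.
P2: E(K, 0x0E) = 0x39; 0xB9 ⊕ 0x39 = 0x80.
P3: E(K, 0xB9) = 0x8E; 0x15 ⊕ 0x8E = 0x9B.
P4: E(K, 0x15) = 0x22; 0x8E ⊕ 0x22 = 0xAC.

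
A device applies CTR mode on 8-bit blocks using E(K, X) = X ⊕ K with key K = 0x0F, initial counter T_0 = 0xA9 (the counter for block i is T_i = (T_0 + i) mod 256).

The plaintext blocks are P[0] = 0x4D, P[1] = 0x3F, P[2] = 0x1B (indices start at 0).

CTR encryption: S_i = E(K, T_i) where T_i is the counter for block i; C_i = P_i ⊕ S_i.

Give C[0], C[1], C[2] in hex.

C[0]: T = 0xA9, S = E(K, T) = 0xA6; 0x4D ⊕ 0xA6 = 0xEB.
C[1]: T = 0xAA, S = E(K, T) = 0xA5; 0x3F ⊕ 0xA5 = 0x9A.
C[2]: T = 0xAB, S = E(K, T) = 0xA4; 0x1B ⊕ 0xA4 = 0xBF.

C[0] = 0xEB, C[1] = 0x9A, C[2] = 0xBF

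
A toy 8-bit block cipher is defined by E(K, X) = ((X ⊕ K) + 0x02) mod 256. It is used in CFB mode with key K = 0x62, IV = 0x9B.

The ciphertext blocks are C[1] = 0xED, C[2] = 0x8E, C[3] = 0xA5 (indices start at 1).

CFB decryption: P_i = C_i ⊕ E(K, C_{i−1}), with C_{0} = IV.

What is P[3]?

P[3] = 0x4B

P[3]: E(K, 0x8E) = 0xEE; 0xA5 ⊕ 0xEE = 0x4B.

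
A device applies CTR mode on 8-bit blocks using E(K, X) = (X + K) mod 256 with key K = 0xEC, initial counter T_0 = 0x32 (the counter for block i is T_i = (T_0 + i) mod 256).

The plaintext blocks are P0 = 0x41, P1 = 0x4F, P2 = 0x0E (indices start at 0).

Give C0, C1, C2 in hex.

CTR encryption: S_i = E(K, T_i) where T_i is the counter for block i; C_i = P_i ⊕ S_i.
C0: T = 0x32, S = E(K, T) = 0x1E; 0x41 ⊕ 0x1E = 0x5F.
C1: T = 0x33, S = E(K, T) = 0x1F; 0x4F ⊕ 0x1F = 0x50.
C2: T = 0x34, S = E(K, T) = 0x20; 0x0E ⊕ 0x20 = 0x2E.

C0 = 0x5F, C1 = 0x50, C2 = 0x2E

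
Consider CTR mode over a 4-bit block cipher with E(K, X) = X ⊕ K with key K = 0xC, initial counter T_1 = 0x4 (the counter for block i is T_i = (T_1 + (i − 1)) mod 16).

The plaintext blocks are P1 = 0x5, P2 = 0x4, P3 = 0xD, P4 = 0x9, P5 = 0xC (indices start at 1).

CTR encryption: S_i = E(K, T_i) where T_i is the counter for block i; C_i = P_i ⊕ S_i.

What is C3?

C1: T = 0x4, S = E(K, T) = 0x8; 0x5 ⊕ 0x8 = 0xD.
C2: T = 0x5, S = E(K, T) = 0x9; 0x4 ⊕ 0x9 = 0xD.
C3: T = 0x6, S = E(K, T) = 0xA; 0xD ⊕ 0xA = 0x7.

C3 = 0x7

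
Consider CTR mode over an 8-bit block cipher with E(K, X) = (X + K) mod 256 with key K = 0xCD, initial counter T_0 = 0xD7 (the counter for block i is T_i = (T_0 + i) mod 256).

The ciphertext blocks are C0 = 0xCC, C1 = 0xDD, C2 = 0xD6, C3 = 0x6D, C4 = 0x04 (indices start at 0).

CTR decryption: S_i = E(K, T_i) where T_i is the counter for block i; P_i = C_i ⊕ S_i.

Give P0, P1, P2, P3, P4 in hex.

P0 = 0x68, P1 = 0x78, P2 = 0x70, P3 = 0xCA, P4 = 0xAC

P0: T = 0xD7, S = E(K, T) = 0xA4; 0xCC ⊕ 0xA4 = 0x68.
P1: T = 0xD8, S = E(K, T) = 0xA5; 0xDD ⊕ 0xA5 = 0x78.
P2: T = 0xD9, S = E(K, T) = 0xA6; 0xD6 ⊕ 0xA6 = 0x70.
P3: T = 0xDA, S = E(K, T) = 0xA7; 0x6D ⊕ 0xA7 = 0xCA.
P4: T = 0xDB, S = E(K, T) = 0xA8; 0x04 ⊕ 0xA8 = 0xAC.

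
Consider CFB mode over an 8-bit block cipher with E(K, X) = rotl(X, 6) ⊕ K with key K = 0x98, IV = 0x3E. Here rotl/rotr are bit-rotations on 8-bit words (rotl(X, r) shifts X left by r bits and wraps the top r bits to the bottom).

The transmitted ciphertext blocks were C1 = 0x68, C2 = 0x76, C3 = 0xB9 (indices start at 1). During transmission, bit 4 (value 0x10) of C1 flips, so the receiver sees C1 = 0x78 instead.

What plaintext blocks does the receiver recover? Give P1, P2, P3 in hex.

CFB decryption: P_i = C_i ⊕ E(K, C_{i−1}), with C_{0} = IV.
Only C1 changed, to 0x78. In CFB, a change in C_i flips the same bit in P_i and garbles P_{i+1}. Decrypting the received ciphertext:
P1: E(K, 0x3E) = 0x17; 0x78 ⊕ 0x17 = 0x6F.
P2: E(K, 0x78) = 0x86; 0x76 ⊕ 0x86 = 0xF0.
P3: E(K, 0x76) = 0x05; 0xB9 ⊕ 0x05 = 0xBC.
Blocks that differ from the original plaintext: P1, P2.

P1 = 0x6F, P2 = 0xF0, P3 = 0xBC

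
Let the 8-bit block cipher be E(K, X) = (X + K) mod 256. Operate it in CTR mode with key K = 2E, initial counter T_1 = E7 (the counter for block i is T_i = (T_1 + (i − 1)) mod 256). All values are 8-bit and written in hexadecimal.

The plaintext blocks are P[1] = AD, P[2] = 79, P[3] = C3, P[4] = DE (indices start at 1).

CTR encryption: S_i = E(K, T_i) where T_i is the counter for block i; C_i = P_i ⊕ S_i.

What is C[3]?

C[3] = D4

C[1]: T = E7, S = E(K, T) = 15; AD ⊕ 15 = B8.
C[2]: T = E8, S = E(K, T) = 16; 79 ⊕ 16 = 6F.
C[3]: T = E9, S = E(K, T) = 17; C3 ⊕ 17 = D4.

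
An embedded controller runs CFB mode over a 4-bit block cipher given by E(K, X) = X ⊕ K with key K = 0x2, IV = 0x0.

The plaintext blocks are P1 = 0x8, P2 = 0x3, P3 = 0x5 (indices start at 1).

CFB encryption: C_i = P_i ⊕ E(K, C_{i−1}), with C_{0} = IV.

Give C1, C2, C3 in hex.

C1: E(K, 0x0) = 0x2; 0x8 ⊕ 0x2 = 0xA.
C2: E(K, 0xA) = 0x8; 0x3 ⊕ 0x8 = 0xB.
C3: E(K, 0xB) = 0x9; 0x5 ⊕ 0x9 = 0xC.

C1 = 0xA, C2 = 0xB, C3 = 0xC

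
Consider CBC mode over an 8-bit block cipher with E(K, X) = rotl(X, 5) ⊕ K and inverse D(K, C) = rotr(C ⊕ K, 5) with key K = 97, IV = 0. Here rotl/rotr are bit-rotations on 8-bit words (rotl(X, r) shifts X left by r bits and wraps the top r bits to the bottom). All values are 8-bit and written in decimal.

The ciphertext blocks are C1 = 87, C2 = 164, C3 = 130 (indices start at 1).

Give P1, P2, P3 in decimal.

CBC decryption: P_i = D(K, C_i) ⊕ C_{i−1}, with C_{0} = IV.
P1: D(K, 87) = 177; 177 ⊕ 0 = 177.
P2: D(K, 164) = 46; 46 ⊕ 87 = 121.
P3: D(K, 130) = 31; 31 ⊕ 164 = 187.

P1 = 177, P2 = 121, P3 = 187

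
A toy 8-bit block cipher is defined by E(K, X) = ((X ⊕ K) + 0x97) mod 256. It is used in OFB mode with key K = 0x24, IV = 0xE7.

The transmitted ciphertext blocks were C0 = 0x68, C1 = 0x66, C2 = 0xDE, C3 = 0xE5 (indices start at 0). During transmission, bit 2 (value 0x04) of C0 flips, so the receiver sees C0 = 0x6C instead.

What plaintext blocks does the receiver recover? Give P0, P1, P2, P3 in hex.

OFB decryption: S_i = E(K, S_{i−1}) with S_{−1} = IV; P_i = C_i ⊕ S_i.
Only C0 changed, to 0x6C. In OFB, a change in C_i flips the same bit in P_i only; the keystream is unaffected. Decrypting the received ciphertext:
P0: S = E(K, 0xE7) = 0x5A; 0x6C ⊕ 0x5A = 0x36.
P1: S = E(K, 0x5A) = 0x15; 0x66 ⊕ 0x15 = 0x73.
P2: S = E(K, 0x15) = 0xC8; 0xDE ⊕ 0xC8 = 0x16.
P3: S = E(K, 0xC8) = 0x83; 0xE5 ⊕ 0x83 = 0x66.
Blocks that differ from the original plaintext: P0.

P0 = 0x36, P1 = 0x73, P2 = 0x16, P3 = 0x66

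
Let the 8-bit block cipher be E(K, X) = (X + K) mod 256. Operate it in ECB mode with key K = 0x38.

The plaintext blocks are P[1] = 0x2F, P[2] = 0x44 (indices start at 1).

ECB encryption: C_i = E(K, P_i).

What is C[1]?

C[1] = 0x67

C[1]: E(K, 0x2F) = 0x67.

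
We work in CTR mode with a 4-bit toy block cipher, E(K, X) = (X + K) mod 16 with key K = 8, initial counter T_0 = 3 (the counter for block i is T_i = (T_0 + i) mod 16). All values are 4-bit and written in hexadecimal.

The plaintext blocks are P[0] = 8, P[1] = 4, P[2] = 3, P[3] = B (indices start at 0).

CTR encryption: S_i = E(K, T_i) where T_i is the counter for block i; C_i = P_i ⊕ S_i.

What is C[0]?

C[0]: T = 3, S = E(K, T) = B; 8 ⊕ B = 3.

C[0] = 3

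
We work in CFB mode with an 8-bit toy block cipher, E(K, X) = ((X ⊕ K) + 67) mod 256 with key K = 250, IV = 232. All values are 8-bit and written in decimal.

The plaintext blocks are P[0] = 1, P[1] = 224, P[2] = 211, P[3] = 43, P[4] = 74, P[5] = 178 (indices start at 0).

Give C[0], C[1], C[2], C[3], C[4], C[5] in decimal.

CFB encryption: C_i = P_i ⊕ E(K, C_{i−1}), with C_{−1} = IV.
C[0]: E(K, 232) = 85; 1 ⊕ 85 = 84.
C[1]: E(K, 84) = 241; 224 ⊕ 241 = 17.
C[2]: E(K, 17) = 46; 211 ⊕ 46 = 253.
C[3]: E(K, 253) = 74; 43 ⊕ 74 = 97.
C[4]: E(K, 97) = 222; 74 ⊕ 222 = 148.
C[5]: E(K, 148) = 177; 178 ⊕ 177 = 3.

C[0] = 84, C[1] = 17, C[2] = 253, C[3] = 97, C[4] = 148, C[5] = 3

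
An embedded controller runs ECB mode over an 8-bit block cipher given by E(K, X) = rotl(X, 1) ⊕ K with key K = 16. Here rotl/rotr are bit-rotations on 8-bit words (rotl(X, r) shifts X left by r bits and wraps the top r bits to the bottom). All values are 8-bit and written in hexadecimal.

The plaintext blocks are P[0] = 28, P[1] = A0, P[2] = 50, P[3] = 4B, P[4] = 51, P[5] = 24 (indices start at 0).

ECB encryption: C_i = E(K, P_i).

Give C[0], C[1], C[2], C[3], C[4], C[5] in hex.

C[0]: E(K, 28) = 46.
C[1]: E(K, A0) = 57.
C[2]: E(K, 50) = B6.
C[3]: E(K, 4B) = 80.
C[4]: E(K, 51) = B4.
C[5]: E(K, 24) = 5E.

C[0] = 46, C[1] = 57, C[2] = B6, C[3] = 80, C[4] = B4, C[5] = 5E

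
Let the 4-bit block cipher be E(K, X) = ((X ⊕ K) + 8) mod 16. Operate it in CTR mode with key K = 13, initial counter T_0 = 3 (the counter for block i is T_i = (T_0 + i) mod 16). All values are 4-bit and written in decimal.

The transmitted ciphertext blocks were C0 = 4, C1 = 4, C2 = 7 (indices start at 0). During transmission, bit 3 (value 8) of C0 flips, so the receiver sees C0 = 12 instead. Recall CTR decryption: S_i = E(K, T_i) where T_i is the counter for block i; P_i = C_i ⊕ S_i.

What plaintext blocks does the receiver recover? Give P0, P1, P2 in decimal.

P0 = 10, P1 = 5, P2 = 7

Only C0 changed, to 12. In CTR, a change in C_i flips the same bit in P_i only; the keystream is unaffected. Decrypting the received ciphertext:
P0: T = 3, S = E(K, T) = 6; 12 ⊕ 6 = 10.
P1: T = 4, S = E(K, T) = 1; 4 ⊕ 1 = 5.
P2: T = 5, S = E(K, T) = 0; 7 ⊕ 0 = 7.
Blocks that differ from the original plaintext: P0.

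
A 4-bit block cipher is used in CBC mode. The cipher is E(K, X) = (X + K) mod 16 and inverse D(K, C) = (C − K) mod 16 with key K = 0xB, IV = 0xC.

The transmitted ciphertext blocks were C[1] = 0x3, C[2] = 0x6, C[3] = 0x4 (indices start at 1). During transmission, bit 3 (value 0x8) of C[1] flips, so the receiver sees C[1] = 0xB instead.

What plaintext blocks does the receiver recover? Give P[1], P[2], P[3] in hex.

P[1] = 0xC, P[2] = 0x0, P[3] = 0xF

CBC decryption: P_i = D(K, C_i) ⊕ C_{i−1}, with C_{0} = IV.
Only C[1] changed, to 0xB. In CBC, a change in C_i garbles P_i and flips the same bit in P_{i+1}. Decrypting the received ciphertext:
P[1]: D(K, 0xB) = 0x0; 0x0 ⊕ 0xC = 0xC.
P[2]: D(K, 0x6) = 0xB; 0xB ⊕ 0xB = 0x0.
P[3]: D(K, 0x4) = 0x9; 0x9 ⊕ 0x6 = 0xF.
Blocks that differ from the original plaintext: P[1], P[2].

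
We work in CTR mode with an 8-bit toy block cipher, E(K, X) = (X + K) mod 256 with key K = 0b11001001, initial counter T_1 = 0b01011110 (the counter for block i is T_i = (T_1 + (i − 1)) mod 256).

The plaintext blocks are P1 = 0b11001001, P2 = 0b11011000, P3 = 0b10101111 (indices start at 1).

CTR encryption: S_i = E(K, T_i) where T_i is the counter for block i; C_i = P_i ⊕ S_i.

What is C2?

C2 = 0b11110000

C1: T = 0b01011110, S = E(K, T) = 0b00100111; 0b11001001 ⊕ 0b00100111 = 0b11101110.
C2: T = 0b01011111, S = E(K, T) = 0b00101000; 0b11011000 ⊕ 0b00101000 = 0b11110000.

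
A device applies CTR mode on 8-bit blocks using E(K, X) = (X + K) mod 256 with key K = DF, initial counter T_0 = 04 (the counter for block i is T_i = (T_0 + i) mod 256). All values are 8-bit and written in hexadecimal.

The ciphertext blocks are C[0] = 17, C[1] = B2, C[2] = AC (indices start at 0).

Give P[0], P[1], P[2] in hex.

P[0] = F4, P[1] = 56, P[2] = 49

CTR decryption: S_i = E(K, T_i) where T_i is the counter for block i; P_i = C_i ⊕ S_i.
P[0]: T = 04, S = E(K, T) = E3; 17 ⊕ E3 = F4.
P[1]: T = 05, S = E(K, T) = E4; B2 ⊕ E4 = 56.
P[2]: T = 06, S = E(K, T) = E5; AC ⊕ E5 = 49.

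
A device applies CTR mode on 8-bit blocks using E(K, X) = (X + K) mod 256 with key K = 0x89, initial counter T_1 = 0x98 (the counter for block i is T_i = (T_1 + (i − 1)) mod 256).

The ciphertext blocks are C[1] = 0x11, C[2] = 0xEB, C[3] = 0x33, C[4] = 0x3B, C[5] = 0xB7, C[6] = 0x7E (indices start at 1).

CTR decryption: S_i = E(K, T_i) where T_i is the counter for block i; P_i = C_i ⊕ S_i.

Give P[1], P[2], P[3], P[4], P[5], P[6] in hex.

P[1]: T = 0x98, S = E(K, T) = 0x21; 0x11 ⊕ 0x21 = 0x30.
P[2]: T = 0x99, S = E(K, T) = 0x22; 0xEB ⊕ 0x22 = 0xC9.
P[3]: T = 0x9A, S = E(K, T) = 0x23; 0x33 ⊕ 0x23 = 0x10.
P[4]: T = 0x9B, S = E(K, T) = 0x24; 0x3B ⊕ 0x24 = 0x1F.
P[5]: T = 0x9C, S = E(K, T) = 0x25; 0xB7 ⊕ 0x25 = 0x92.
P[6]: T = 0x9D, S = E(K, T) = 0x26; 0x7E ⊕ 0x26 = 0x58.

P[1] = 0x30, P[2] = 0xC9, P[3] = 0x10, P[4] = 0x1F, P[5] = 0x92, P[6] = 0x58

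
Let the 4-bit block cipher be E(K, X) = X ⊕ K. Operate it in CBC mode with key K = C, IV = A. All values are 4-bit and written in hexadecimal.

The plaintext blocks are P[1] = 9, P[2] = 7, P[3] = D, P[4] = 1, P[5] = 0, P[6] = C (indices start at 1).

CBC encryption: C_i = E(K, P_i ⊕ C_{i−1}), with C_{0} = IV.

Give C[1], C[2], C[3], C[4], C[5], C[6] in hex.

C[1]: P[1] ⊕ A = 3; E(K, 3) = F.
C[2]: P[2] ⊕ F = 8; E(K, 8) = 4.
C[3]: P[3] ⊕ 4 = 9; E(K, 9) = 5.
C[4]: P[4] ⊕ 5 = 4; E(K, 4) = 8.
C[5]: P[5] ⊕ 8 = 8; E(K, 8) = 4.
C[6]: P[6] ⊕ 4 = 8; E(K, 8) = 4.

C[1] = F, C[2] = 4, C[3] = 5, C[4] = 8, C[5] = 4, C[6] = 4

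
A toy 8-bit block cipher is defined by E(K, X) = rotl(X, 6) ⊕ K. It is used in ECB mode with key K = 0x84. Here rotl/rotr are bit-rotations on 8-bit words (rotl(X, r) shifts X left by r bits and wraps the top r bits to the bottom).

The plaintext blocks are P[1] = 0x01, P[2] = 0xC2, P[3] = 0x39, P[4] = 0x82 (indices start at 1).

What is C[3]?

ECB encryption: C_i = E(K, P_i).
C[3]: E(K, 0x39) = 0xCA.

C[3] = 0xCA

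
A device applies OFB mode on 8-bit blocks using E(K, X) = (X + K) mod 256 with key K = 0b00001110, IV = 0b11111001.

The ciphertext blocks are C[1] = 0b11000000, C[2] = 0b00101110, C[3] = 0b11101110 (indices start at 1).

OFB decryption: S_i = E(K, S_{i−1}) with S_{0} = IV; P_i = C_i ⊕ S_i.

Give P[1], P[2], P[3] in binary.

P[1]: S = E(K, 0b11111001) = 0b00000111; 0b11000000 ⊕ 0b00000111 = 0b11000111.
P[2]: S = E(K, 0b00000111) = 0b00010101; 0b00101110 ⊕ 0b00010101 = 0b00111011.
P[3]: S = E(K, 0b00010101) = 0b00100011; 0b11101110 ⊕ 0b00100011 = 0b11001101.

P[1] = 0b11000111, P[2] = 0b00111011, P[3] = 0b11001101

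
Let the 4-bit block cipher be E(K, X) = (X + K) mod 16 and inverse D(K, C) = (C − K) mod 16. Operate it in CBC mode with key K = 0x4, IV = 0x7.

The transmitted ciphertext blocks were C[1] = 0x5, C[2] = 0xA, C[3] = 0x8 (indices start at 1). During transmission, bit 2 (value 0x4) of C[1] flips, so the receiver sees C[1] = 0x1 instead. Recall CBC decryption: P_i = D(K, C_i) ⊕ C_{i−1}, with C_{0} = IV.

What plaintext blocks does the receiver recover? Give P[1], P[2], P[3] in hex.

P[1] = 0xA, P[2] = 0x7, P[3] = 0xE

Only C[1] changed, to 0x1. In CBC, a change in C_i garbles P_i and flips the same bit in P_{i+1}. Decrypting the received ciphertext:
P[1]: D(K, 0x1) = 0xD; 0xD ⊕ 0x7 = 0xA.
P[2]: D(K, 0xA) = 0x6; 0x6 ⊕ 0x1 = 0x7.
P[3]: D(K, 0x8) = 0x4; 0x4 ⊕ 0xA = 0xE.
Blocks that differ from the original plaintext: P[1], P[2].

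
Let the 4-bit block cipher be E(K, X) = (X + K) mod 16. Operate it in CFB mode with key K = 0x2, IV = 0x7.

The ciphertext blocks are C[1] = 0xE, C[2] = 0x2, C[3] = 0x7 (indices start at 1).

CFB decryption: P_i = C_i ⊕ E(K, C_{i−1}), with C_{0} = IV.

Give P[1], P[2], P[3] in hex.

P[1]: E(K, 0x7) = 0x9; 0xE ⊕ 0x9 = 0x7.
P[2]: E(K, 0xE) = 0x0; 0x2 ⊕ 0x0 = 0x2.
P[3]: E(K, 0x2) = 0x4; 0x7 ⊕ 0x4 = 0x3.

P[1] = 0x7, P[2] = 0x2, P[3] = 0x3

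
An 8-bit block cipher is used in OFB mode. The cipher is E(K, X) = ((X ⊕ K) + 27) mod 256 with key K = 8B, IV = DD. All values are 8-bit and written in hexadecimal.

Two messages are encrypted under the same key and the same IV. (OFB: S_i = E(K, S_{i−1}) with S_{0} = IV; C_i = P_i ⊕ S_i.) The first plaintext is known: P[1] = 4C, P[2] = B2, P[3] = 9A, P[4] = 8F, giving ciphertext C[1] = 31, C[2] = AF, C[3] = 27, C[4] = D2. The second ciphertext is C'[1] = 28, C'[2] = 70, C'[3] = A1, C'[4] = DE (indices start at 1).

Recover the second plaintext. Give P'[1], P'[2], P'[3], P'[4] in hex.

P'[1] = 55, P'[2] = 6D, P'[3] = 1C, P'[4] = 83

In OFB with a reused IV, both messages share the same keystream S_i, so C_i ⊕ C'_i = P_i ⊕ P'_i and thus P'_i = P_i ⊕ C_i ⊕ C'_i.
P'[1]: 4C ⊕ 31 ⊕ 28 = 55.
P'[2]: B2 ⊕ AF ⊕ 70 = 6D.
P'[3]: 9A ⊕ 27 ⊕ A1 = 1C.
P'[4]: 8F ⊕ D2 ⊕ DE = 83.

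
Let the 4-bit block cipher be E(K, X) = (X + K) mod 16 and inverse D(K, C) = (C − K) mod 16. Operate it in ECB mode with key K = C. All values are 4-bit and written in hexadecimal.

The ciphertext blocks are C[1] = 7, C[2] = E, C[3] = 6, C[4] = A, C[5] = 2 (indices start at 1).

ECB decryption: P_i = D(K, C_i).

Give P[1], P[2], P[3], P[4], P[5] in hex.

P[1] = B, P[2] = 2, P[3] = A, P[4] = E, P[5] = 6

P[1]: D(K, 7) = B.
P[2]: D(K, E) = 2.
P[3]: D(K, 6) = A.
P[4]: D(K, A) = E.
P[5]: D(K, 2) = 6.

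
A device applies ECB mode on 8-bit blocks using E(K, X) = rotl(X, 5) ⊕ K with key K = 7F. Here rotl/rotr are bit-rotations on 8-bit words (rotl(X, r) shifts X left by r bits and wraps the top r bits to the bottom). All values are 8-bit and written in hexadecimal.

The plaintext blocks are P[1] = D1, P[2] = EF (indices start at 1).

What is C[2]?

C[2] = 82

ECB encryption: C_i = E(K, P_i).
C[2]: E(K, EF) = 82.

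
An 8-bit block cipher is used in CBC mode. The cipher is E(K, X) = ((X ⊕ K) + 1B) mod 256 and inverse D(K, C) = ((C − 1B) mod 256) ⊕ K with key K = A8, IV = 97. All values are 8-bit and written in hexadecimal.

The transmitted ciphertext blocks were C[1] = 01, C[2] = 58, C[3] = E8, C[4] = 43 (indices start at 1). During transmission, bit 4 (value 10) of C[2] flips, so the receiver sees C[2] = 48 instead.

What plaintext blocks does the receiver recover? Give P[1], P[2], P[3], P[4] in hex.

P[1] = D9, P[2] = 84, P[3] = 2D, P[4] = 68

CBC decryption: P_i = D(K, C_i) ⊕ C_{i−1}, with C_{0} = IV.
Only C[2] changed, to 48. In CBC, a change in C_i garbles P_i and flips the same bit in P_{i+1}. Decrypting the received ciphertext:
P[1]: D(K, 01) = 4E; 4E ⊕ 97 = D9.
P[2]: D(K, 48) = 85; 85 ⊕ 01 = 84.
P[3]: D(K, E8) = 65; 65 ⊕ 48 = 2D.
P[4]: D(K, 43) = 80; 80 ⊕ E8 = 68.
Blocks that differ from the original plaintext: P[2], P[3].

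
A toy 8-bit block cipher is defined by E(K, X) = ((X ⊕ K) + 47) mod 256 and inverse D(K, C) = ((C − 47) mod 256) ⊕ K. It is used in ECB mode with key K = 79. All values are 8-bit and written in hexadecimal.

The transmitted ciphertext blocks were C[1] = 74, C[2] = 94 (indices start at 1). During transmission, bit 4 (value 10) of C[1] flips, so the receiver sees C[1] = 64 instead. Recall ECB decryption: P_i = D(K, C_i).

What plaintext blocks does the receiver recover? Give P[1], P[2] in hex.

Only C[1] changed, to 64. In ECB, a change in C_i affects only P_i. Decrypting the received ciphertext:
P[1]: D(K, 64) = 64.
P[2]: D(K, 94) = 34.
Blocks that differ from the original plaintext: P[1].

P[1] = 64, P[2] = 34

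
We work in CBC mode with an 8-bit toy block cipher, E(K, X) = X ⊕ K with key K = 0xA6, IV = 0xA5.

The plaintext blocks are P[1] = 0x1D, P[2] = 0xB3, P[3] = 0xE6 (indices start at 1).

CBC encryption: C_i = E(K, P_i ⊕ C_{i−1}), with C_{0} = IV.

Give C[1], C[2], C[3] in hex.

C[1] = 0x1E, C[2] = 0x0B, C[3] = 0x4B

C[1]: P[1] ⊕ 0xA5 = 0xB8; E(K, 0xB8) = 0x1E.
C[2]: P[2] ⊕ 0x1E = 0xAD; E(K, 0xAD) = 0x0B.
C[3]: P[3] ⊕ 0x0B = 0xED; E(K, 0xED) = 0x4B.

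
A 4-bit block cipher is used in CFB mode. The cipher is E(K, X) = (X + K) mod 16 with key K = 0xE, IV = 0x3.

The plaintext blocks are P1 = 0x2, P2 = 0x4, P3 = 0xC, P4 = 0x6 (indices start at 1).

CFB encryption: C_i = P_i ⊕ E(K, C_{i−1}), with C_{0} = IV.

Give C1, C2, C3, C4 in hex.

C1 = 0x3, C2 = 0x5, C3 = 0xF, C4 = 0xB

C1: E(K, 0x3) = 0x1; 0x2 ⊕ 0x1 = 0x3.
C2: E(K, 0x3) = 0x1; 0x4 ⊕ 0x1 = 0x5.
C3: E(K, 0x5) = 0x3; 0xC ⊕ 0x3 = 0xF.
C4: E(K, 0xF) = 0xD; 0x6 ⊕ 0xD = 0xB.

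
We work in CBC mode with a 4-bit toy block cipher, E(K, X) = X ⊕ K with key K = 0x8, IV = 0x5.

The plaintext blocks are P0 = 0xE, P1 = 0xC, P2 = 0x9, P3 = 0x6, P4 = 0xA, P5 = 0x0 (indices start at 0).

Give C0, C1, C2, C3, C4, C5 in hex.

C0 = 0x3, C1 = 0x7, C2 = 0x6, C3 = 0x8, C4 = 0xA, C5 = 0x2

CBC encryption: C_i = E(K, P_i ⊕ C_{i−1}), with C_{−1} = IV.
C0: P0 ⊕ 0x5 = 0xB; E(K, 0xB) = 0x3.
C1: P1 ⊕ 0x3 = 0xF; E(K, 0xF) = 0x7.
C2: P2 ⊕ 0x7 = 0xE; E(K, 0xE) = 0x6.
C3: P3 ⊕ 0x6 = 0x0; E(K, 0x0) = 0x8.
C4: P4 ⊕ 0x8 = 0x2; E(K, 0x2) = 0xA.
C5: P5 ⊕ 0xA = 0xA; E(K, 0xA) = 0x2.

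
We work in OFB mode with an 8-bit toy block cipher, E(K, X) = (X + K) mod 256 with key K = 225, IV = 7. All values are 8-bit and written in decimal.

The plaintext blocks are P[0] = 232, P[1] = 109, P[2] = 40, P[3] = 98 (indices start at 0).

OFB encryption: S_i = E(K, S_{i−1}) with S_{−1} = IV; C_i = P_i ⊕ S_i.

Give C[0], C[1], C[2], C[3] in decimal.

C[0] = 0, C[1] = 164, C[2] = 130, C[3] = 233

C[0]: S = E(K, 7) = 232; 232 ⊕ 232 = 0.
C[1]: S = E(K, 232) = 201; 109 ⊕ 201 = 164.
C[2]: S = E(K, 201) = 170; 40 ⊕ 170 = 130.
C[3]: S = E(K, 170) = 139; 98 ⊕ 139 = 233.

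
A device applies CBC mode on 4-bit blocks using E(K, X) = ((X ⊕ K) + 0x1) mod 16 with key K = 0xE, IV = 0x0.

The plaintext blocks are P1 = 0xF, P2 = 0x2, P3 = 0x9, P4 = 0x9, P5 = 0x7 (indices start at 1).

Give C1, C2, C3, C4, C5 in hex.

CBC encryption: C_i = E(K, P_i ⊕ C_{i−1}), with C_{0} = IV.
C1: P1 ⊕ 0x0 = 0xF; E(K, 0xF) = 0x2.
C2: P2 ⊕ 0x2 = 0x0; E(K, 0x0) = 0xF.
C3: P3 ⊕ 0xF = 0x6; E(K, 0x6) = 0x9.
C4: P4 ⊕ 0x9 = 0x0; E(K, 0x0) = 0xF.
C5: P5 ⊕ 0xF = 0x8; E(K, 0x8) = 0x7.

C1 = 0x2, C2 = 0xF, C3 = 0x9, C4 = 0xF, C5 = 0x7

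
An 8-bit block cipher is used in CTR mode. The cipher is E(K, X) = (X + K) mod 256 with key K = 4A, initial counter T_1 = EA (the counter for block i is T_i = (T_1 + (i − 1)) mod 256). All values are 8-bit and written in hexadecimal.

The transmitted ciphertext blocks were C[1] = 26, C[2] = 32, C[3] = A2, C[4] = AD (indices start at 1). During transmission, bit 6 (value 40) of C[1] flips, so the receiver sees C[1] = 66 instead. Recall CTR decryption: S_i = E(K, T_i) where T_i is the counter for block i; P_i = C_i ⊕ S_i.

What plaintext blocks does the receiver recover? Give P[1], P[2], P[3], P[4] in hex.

P[1] = 52, P[2] = 07, P[3] = 94, P[4] = 9A

Only C[1] changed, to 66. In CTR, a change in C_i flips the same bit in P_i only; the keystream is unaffected. Decrypting the received ciphertext:
P[1]: T = EA, S = E(K, T) = 34; 66 ⊕ 34 = 52.
P[2]: T = EB, S = E(K, T) = 35; 32 ⊕ 35 = 07.
P[3]: T = EC, S = E(K, T) = 36; A2 ⊕ 36 = 94.
P[4]: T = ED, S = E(K, T) = 37; AD ⊕ 37 = 9A.
Blocks that differ from the original plaintext: P[1].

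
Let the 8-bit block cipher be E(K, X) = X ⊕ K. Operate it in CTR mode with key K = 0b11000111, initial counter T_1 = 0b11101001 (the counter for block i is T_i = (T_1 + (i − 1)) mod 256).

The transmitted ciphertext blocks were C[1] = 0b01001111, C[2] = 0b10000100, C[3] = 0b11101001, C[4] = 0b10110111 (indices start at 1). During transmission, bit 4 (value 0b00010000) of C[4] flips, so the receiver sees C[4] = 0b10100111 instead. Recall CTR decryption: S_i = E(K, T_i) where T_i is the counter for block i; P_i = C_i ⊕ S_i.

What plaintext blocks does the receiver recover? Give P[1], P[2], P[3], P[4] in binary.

Only C[4] changed, to 0b10100111. In CTR, a change in C_i flips the same bit in P_i only; the keystream is unaffected. Decrypting the received ciphertext:
P[1]: T = 0b11101001, S = E(K, T) = 0b00101110; 0b01001111 ⊕ 0b00101110 = 0b01100001.
P[2]: T = 0b11101010, S = E(K, T) = 0b00101101; 0b10000100 ⊕ 0b00101101 = 0b10101001.
P[3]: T = 0b11101011, S = E(K, T) = 0b00101100; 0b11101001 ⊕ 0b00101100 = 0b11000101.
P[4]: T = 0b11101100, S = E(K, T) = 0b00101011; 0b10100111 ⊕ 0b00101011 = 0b10001100.
Blocks that differ from the original plaintext: P[4].

P[1] = 0b01100001, P[2] = 0b10101001, P[3] = 0b11000101, P[4] = 0b10001100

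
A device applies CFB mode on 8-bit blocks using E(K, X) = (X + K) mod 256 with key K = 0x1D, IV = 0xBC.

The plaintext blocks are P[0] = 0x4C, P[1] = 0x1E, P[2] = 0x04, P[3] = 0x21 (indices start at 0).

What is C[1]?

CFB encryption: C_i = P_i ⊕ E(K, C_{i−1}), with C_{−1} = IV.
C[0]: E(K, 0xBC) = 0xD9; 0x4C ⊕ 0xD9 = 0x95.
C[1]: E(K, 0x95) = 0xB2; 0x1E ⊕ 0xB2 = 0xAC.

C[1] = 0xAC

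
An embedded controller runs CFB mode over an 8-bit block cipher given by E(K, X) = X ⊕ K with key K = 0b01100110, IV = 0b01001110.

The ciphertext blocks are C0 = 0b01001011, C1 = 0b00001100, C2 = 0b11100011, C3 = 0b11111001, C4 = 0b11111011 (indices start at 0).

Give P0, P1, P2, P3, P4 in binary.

CFB decryption: P_i = C_i ⊕ E(K, C_{i−1}), with C_{−1} = IV.
P0: E(K, 0b01001110) = 0b00101000; 0b01001011 ⊕ 0b00101000 = 0b01100011.
P1: E(K, 0b01001011) = 0b00101101; 0b00001100 ⊕ 0b00101101 = 0b00100001.
P2: E(K, 0b00001100) = 0b01101010; 0b11100011 ⊕ 0b01101010 = 0b10001001.
P3: E(K, 0b11100011) = 0b10000101; 0b11111001 ⊕ 0b10000101 = 0b01111100.
P4: E(K, 0b11111001) = 0b10011111; 0b11111011 ⊕ 0b10011111 = 0b01100100.

P0 = 0b01100011, P1 = 0b00100001, P2 = 0b10001001, P3 = 0b01111100, P4 = 0b01100100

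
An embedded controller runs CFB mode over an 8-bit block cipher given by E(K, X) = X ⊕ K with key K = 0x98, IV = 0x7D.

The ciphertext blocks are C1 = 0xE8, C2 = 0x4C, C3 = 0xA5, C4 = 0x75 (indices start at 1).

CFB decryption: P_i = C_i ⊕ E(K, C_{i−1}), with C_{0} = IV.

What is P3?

P3: E(K, 0x4C) = 0xD4; 0xA5 ⊕ 0xD4 = 0x71.

P3 = 0x71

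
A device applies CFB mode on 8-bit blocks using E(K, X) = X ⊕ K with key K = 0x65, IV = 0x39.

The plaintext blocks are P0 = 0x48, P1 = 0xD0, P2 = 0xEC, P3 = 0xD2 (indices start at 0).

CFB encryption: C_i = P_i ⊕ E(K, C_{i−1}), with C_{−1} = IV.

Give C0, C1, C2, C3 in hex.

C0: E(K, 0x39) = 0x5C; 0x48 ⊕ 0x5C = 0x14.
C1: E(K, 0x14) = 0x71; 0xD0 ⊕ 0x71 = 0xA1.
C2: E(K, 0xA1) = 0xC4; 0xEC ⊕ 0xC4 = 0x28.
C3: E(K, 0x28) = 0x4D; 0xD2 ⊕ 0x4D = 0x9F.

C0 = 0x14, C1 = 0xA1, C2 = 0x28, C3 = 0x9F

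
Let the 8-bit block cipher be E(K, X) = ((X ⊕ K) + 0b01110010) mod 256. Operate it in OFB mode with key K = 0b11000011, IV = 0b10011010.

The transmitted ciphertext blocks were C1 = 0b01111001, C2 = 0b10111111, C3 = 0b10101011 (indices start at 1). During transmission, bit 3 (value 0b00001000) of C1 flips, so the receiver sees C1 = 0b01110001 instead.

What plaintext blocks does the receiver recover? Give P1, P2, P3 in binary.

P1 = 0b10111010, P2 = 0b11000101, P3 = 0b10000000

OFB decryption: S_i = E(K, S_{i−1}) with S_{0} = IV; P_i = C_i ⊕ S_i.
Only C1 changed, to 0b01110001. In OFB, a change in C_i flips the same bit in P_i only; the keystream is unaffected. Decrypting the received ciphertext:
P1: S = E(K, 0b10011010) = 0b11001011; 0b01110001 ⊕ 0b11001011 = 0b10111010.
P2: S = E(K, 0b11001011) = 0b01111010; 0b10111111 ⊕ 0b01111010 = 0b11000101.
P3: S = E(K, 0b01111010) = 0b00101011; 0b10101011 ⊕ 0b00101011 = 0b10000000.
Blocks that differ from the original plaintext: P1.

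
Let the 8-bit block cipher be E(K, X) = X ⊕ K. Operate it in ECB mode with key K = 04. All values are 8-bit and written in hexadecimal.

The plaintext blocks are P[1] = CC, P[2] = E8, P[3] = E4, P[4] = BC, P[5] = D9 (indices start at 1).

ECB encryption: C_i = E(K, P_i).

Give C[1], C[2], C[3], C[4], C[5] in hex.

C[1]: E(K, CC) = C8.
C[2]: E(K, E8) = EC.
C[3]: E(K, E4) = E0.
C[4]: E(K, BC) = B8.
C[5]: E(K, D9) = DD.

C[1] = C8, C[2] = EC, C[3] = E0, C[4] = B8, C[5] = DD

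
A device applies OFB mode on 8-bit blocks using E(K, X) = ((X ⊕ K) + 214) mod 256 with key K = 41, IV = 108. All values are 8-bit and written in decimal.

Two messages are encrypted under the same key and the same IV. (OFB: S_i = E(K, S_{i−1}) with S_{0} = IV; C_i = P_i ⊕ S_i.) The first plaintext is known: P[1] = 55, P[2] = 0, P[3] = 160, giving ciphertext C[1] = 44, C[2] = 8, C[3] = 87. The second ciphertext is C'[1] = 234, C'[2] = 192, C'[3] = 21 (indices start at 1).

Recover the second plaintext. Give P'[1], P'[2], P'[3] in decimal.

In OFB with a reused IV, both messages share the same keystream S_i, so C_i ⊕ C'_i = P_i ⊕ P'_i and thus P'_i = P_i ⊕ C_i ⊕ C'_i.
P'[1]: 55 ⊕ 44 ⊕ 234 = 241.
P'[2]: 0 ⊕ 8 ⊕ 192 = 200.
P'[3]: 160 ⊕ 87 ⊕ 21 = 226.

P'[1] = 241, P'[2] = 200, P'[3] = 226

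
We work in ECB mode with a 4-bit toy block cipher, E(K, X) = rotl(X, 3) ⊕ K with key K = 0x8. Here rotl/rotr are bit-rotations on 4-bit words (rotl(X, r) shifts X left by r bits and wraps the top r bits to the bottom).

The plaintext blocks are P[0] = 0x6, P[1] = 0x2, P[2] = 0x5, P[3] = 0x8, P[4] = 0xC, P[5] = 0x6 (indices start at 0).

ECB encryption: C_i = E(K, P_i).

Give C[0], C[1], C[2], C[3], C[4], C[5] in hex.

C[0] = 0xB, C[1] = 0x9, C[2] = 0x2, C[3] = 0xC, C[4] = 0xE, C[5] = 0xB

C[0]: E(K, 0x6) = 0xB.
C[1]: E(K, 0x2) = 0x9.
C[2]: E(K, 0x5) = 0x2.
C[3]: E(K, 0x8) = 0xC.
C[4]: E(K, 0xC) = 0xE.
C[5]: E(K, 0x6) = 0xB.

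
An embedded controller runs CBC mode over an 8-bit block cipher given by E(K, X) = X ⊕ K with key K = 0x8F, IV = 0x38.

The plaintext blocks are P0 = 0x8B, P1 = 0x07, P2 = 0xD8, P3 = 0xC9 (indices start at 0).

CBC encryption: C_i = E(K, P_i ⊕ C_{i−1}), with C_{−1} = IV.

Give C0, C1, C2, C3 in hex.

C0: P0 ⊕ 0x38 = 0xB3; E(K, 0xB3) = 0x3C.
C1: P1 ⊕ 0x3C = 0x3B; E(K, 0x3B) = 0xB4.
C2: P2 ⊕ 0xB4 = 0x6C; E(K, 0x6C) = 0xE3.
C3: P3 ⊕ 0xE3 = 0x2A; E(K, 0x2A) = 0xA5.

C0 = 0x3C, C1 = 0xB4, C2 = 0xE3, C3 = 0xA5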